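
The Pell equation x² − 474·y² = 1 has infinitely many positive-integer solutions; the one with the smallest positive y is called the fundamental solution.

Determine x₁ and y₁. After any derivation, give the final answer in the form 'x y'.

√474 → a₀=21, period (1,3,2,1,1,…,3,1,42); ℓ=14 even so k=13
k=0  a_k=21  p_k/q_k = 21/1
k=1  a_k=1  p_k/q_k = 22/1
k=2  a_k=3  p_k/q_k = 87/4
k=3  a_k=2  p_k/q_k = 196/9
…
k=5  a_k=1  p_k/q_k = 479/22
…
k=7  a_k=6  p_k/q_k = 5051/232
k=8  a_k=1  p_k/q_k = 5813/267
k=9  a_k=1  p_k/q_k = 10864/499
k=10  a_k=1  p_k/q_k = 16677/766
k=11  a_k=2  p_k/q_k = 44218/2031
k=12  a_k=3  p_k/q_k = 149331/6859
k=13  a_k=1  p_k/q_k = 193549/8890
(x₁, y₁) = (193549, 8890);  193549² − 474·8890² = 1 ✓

193549 8890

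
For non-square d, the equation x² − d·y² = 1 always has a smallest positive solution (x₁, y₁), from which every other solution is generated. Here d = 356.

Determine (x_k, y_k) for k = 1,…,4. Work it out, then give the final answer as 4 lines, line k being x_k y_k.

500001 26500
500002000001 26500053000
500003000004500001 26500106000079500
500004000010000008000001 26500159000265000106000

d=356: √d = [18; 1,6,1,1,2,…,6,1,36] (ℓ=14, even), read p_13/q_13
k=0  a_k=18  p_k/q_k = 18/1
k=1  a_k=1  p_k/q_k = 19/1
…
k=3  a_k=1  p_k/q_k = 151/8
…
k=5  a_k=2  p_k/q_k = 717/38
…
k=12  a_k=6  p_k/q_k = 433982/23001
k=13  a_k=1  p_k/q_k = 500001/26500
→ (500001, 26500).  Check: 500001²=250001000001, 356·26500²=250001000000, difference 1.
(500001+26500√356)^2 = 500002000001 + 26500053000√356
(500001+26500√356)^3 = 500003000004500001 + 26500106000079500√356
(500001+26500√356)^4 = 500004000010000008000001 + 26500159000265000106000√356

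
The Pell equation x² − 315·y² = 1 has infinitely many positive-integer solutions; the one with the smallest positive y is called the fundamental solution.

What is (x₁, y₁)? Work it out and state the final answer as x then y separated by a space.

d=315: √d = [17; 1,2,1,34] (ℓ=4, even), read p_3/q_3
i=0: a=17 ⇒ p=17, q=1
i=1: a=1 ⇒ p=18, q=1
i=2: a=2 ⇒ p=53, q=3
i=3: a=1 ⇒ p=71, q=4
fundamental: x₁=71, y₁=4  (since 5041 − 315·16 = 1)

71 4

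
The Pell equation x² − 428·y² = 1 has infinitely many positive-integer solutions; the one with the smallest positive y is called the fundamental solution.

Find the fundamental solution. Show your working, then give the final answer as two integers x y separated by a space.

1850887 89466

[20; 1,2,4,1,5,10,5,1,4,2,1,40] for √428; ℓ=12 ⇒ convergent index 11
step 0: (20, 1)  from 20·(1,0) + (0,1)
…
step 2: (62, 3)  from 2·(21,1) + (20,1)
step 3: (269, 13)  from 4·(62,3) + (21,1)
…
step 6: (19571, 946)  from 10·(1924,93) + (331,16)
step 7: (99779, 4823)  from 5·(19571,946) + (1924,93)
step 8: (119350, 5769)  from 1·(99779,4823) + (19571,946)
step 9: (577179, 27899)  from 4·(119350,5769) + (99779,4823)
step 10: (1273708, 61567)  from 2·(577179,27899) + (119350,5769)
step 11: (1850887, 89466)  from 1·(1273708,61567) + (577179,27899)
(x₁, y₁) = (1850887, 89466);  1850887² − 428·89466² = 1 ✓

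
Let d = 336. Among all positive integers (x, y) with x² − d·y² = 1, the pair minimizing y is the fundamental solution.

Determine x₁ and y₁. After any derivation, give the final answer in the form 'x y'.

55 3

√336 = [18; 3,36, …], period ℓ=2 (even) → k=1
a_0=18:  p_0=18·1+0=18,  q_0=18·0+1=1
a_1=3:  p_1=3·18+1=55,  q_1=3·1+0=3
fundamental: x₁=55, y₁=3  (since 3025 − 336·9 = 1)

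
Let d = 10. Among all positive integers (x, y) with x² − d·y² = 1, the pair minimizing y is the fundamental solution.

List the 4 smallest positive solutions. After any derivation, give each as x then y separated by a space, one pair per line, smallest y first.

19 6
721 228
27379 8658
1039681 328776

d=10: √d = [3; 6] (ℓ=1, odd), read p_1/q_1
step 0: (3, 1)  from 3·(1,0) + (0,1)
step 1: (19, 6)  from 6·(3,1) + (1,0)
fundamental: x₁=19, y₁=6  (since 361 − 10·36 = 1)
(x_2, y_2) = (19·19 + 10·6·6, 19·6 + 6·19) = (721, 228)
(x_3, y_3) = (19·721 + 10·6·228, 19·228 + 6·721) = (27379, 8658)
(x_4, y_4) = (19·27379 + 10·6·8658, 19·8658 + 6·27379) = (1039681, 328776)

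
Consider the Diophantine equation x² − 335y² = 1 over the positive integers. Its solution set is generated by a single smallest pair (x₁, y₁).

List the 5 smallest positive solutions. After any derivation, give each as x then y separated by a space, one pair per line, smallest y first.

[18; 3,3,3,36] for √335; ℓ=4 ⇒ convergent index 3
a_0=18:  p_0=18·1+0=18,  q_0=18·0+1=1
a_1=3:  p_1=3·18+1=55,  q_1=3·1+0=3
a_2=3:  p_2=3·55+18=183,  q_2=3·3+1=10
a_3=3:  p_3=3·183+55=604,  q_3=3·10+3=33
→ (604, 33).  Check: 604²=364816, 335·33²=364815, difference 1.
n=2: (604,33)∘(604,33) = (604·604+335·33·33, 604·33+33·604) = (729631,39864)
n=3: (729631,39864)∘(604,33) = (604·729631+335·33·39864, 604·39864+33·729631) = (881393644,48155679)
n=4: (881393644,48155679)∘(604,33) = (604·881393644+335·33·48155679, 604·48155679+33·881393644) = (1064722792321,58172020368)
n=5: (1064722792321,58172020368)∘(604,33) = (604·1064722792321+335·33·58172020368, 604·58172020368+33·1064722792321) = (1286184251730124,70271752448865)

604 33
729631 39864
881393644 48155679
1064722792321 58172020368
1286184251730124 70271752448865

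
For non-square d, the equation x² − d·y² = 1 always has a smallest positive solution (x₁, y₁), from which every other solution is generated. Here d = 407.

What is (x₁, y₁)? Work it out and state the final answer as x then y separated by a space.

2663 132

d=407: √d = [20; 5,1,2,1,5,40] (ℓ=6, even), read p_5/q_5
i=0: a=20 ⇒ p=20, q=1
i=1: a=5 ⇒ p=101, q=5
i=2: a=1 ⇒ p=121, q=6
i=3: a=2 ⇒ p=343, q=17
i=4: a=1 ⇒ p=464, q=23
i=5: a=5 ⇒ p=2663, q=132
→ (2663, 132).  Check: 2663²=7091569, 407·132²=7091568, difference 1.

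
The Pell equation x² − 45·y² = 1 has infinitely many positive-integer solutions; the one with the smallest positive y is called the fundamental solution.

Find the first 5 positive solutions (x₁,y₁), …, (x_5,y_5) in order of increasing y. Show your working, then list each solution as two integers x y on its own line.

161 24
51841 7728
16692641 2488392
5374978561 801254496
1730726404001 258001459320

[6; 1,2,2,2,1,12] for √45; ℓ=6 ⇒ convergent index 5
a_0=6:  p_0=6·1+0=6,  q_0=6·0+1=1
a_1=1:  p_1=1·6+1=7,  q_1=1·1+0=1
…
a_3=2:  p_3=2·20+7=47,  q_3=2·3+1=7
a_4=2:  p_4=2·47+20=114,  q_4=2·7+3=17
a_5=1:  p_5=1·114+47=161,  q_5=1·17+7=24
→ (161, 24).  Check: 161²=25921, 45·24²=25920, difference 1.
(x_2, y_2) = (161·161 + 45·24·24, 161·24 + 24·161) = (51841, 7728)
(x_3, y_3) = (161·51841 + 45·24·7728, 161·7728 + 24·51841) = (16692641, 2488392)
(x_4, y_4) = (161·16692641 + 45·24·2488392, 161·2488392 + 24·16692641) = (5374978561, 801254496)
(x_5, y_5) = (161·5374978561 + 45·24·801254496, 161·801254496 + 24·5374978561) = (1730726404001, 258001459320)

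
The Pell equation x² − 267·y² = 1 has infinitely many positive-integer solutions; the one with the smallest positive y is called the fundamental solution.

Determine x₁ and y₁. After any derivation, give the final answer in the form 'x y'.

2402 147

[16; 2,1,15,1,2,32] for √267; ℓ=6 ⇒ convergent index 5
k=0  a_k=16  p_k/q_k = 16/1
k=1  a_k=2  p_k/q_k = 33/2
…
k=3  a_k=15  p_k/q_k = 768/47
k=4  a_k=1  p_k/q_k = 817/50
k=5  a_k=2  p_k/q_k = 2402/147
→ (2402, 147).  Check: 2402²=5769604, 267·147²=5769603, difference 1.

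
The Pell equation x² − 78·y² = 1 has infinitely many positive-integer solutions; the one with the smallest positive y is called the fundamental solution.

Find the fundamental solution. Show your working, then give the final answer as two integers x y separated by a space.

53 6

d=78: √d = [8; 1,4,1,16] (ℓ=4, even), read p_3/q_3
k=0  a_k=8  p_k/q_k = 8/1
k=1  a_k=1  p_k/q_k = 9/1
k=2  a_k=4  p_k/q_k = 44/5
k=3  a_k=1  p_k/q_k = 53/6
→ (53, 6).  Check: 53²=2809, 78·6²=2808, difference 1.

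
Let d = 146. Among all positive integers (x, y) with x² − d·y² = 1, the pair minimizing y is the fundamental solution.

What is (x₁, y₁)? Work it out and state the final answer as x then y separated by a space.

145 12

√146 = [12; 12,24, …], period ℓ=2 (even) → k=1
a_0=12:  p_0=12·1+0=12,  q_0=12·0+1=1
a_1=12:  p_1=12·12+1=145,  q_1=12·1+0=12
(x₁, y₁) = (145, 12);  145² − 146·12² = 1 ✓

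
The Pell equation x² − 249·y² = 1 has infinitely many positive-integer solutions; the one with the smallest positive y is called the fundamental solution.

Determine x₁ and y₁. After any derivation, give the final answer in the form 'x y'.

8553815 542076

[15; 1,3,1,1,5,…,3,1,30] for √249; ℓ=16 ⇒ convergent index 15
k=0  a_k=15  p_k/q_k = 15/1
k=1  a_k=1  p_k/q_k = 16/1
…
k=5  a_k=5  p_k/q_k = 789/50
k=6  a_k=1  p_k/q_k = 931/59
…
k=10  a_k=1  p_k/q_k = 150586/9543
…
k=12  a_k=1  p_k/q_k = 1017351/64472
…
k=14  a_k=3  p_k/q_k = 6669699/422675
k=15  a_k=1  p_k/q_k = 8553815/542076
fundamental: x₁=8553815, y₁=542076  (since 73167751054225 − 249·293846389776 = 1)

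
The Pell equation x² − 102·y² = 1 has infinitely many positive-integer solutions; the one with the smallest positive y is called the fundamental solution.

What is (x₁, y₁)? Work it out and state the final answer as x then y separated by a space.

√102 → a₀=10, period (10,20); ℓ=2 even so k=1
step 0: (10, 1)  from 10·(1,0) + (0,1)
step 1: (101, 10)  from 10·(10,1) + (1,0)
(x₁, y₁) = (101, 10);  101² − 102·10² = 1 ✓

101 10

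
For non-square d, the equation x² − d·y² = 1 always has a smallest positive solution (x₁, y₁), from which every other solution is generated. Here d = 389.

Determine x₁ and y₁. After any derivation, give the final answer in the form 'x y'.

3287049 166660

√389 → a₀=19, period (1,2,1,1,1,1,2,1,38); ℓ=9 odd so k=17
a_0=19:  p_0=19·1+0=19,  q_0=19·0+1=1
…
a_3=1:  p_3=1·59+20=79,  q_3=1·3+1=4
…
a_7=2:  p_7=2·355+217=927,  q_7=2·18+11=47
a_8=1:  p_8=1·927+355=1282,  q_8=1·47+18=65
…
a_10=1:  p_10=1·49643+1282=50925,  q_10=1·2517+65=2582
…
a_12=1:  p_12=1·151493+50925=202418,  q_12=1·7681+2582=10263
…
a_16=2:  p_16=2·910240+556329=2376809,  q_16=2·46151+28207=120509
a_17=1:  p_17=1·2376809+910240=3287049,  q_17=1·120509+46151=166660
→ (3287049, 166660).  Check: 3287049²=10804691128401, 389·166660²=10804691128400, difference 1.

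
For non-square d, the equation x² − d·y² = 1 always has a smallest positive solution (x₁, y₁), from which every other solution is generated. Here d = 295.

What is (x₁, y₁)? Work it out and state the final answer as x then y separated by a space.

√295 → a₀=17, period (5,1,2,3,2,6,2,3,2,1,5,34); ℓ=12 even so k=11
step 0: (17, 1)  from 17·(1,0) + (0,1)
step 1: (86, 5)  from 5·(17,1) + (1,0)
step 2: (103, 6)  from 1·(86,5) + (17,1)
…
step 4: (979, 57)  from 3·(292,17) + (103,6)
step 5: (2250, 131)  from 2·(979,57) + (292,17)
step 6: (14479, 843)  from 6·(2250,131) + (979,57)
step 7: (31208, 1817)  from 2·(14479,843) + (2250,131)
…
step 9: (247414, 14405)  from 2·(108103,6294) + (31208,1817)
step 10: (355517, 20699)  from 1·(247414,14405) + (108103,6294)
step 11: (2024999, 117900)  from 5·(355517,20699) + (247414,14405)
→ (2024999, 117900).  Check: 2024999²=4100620950001, 295·117900²=4100620950000, difference 1.

2024999 117900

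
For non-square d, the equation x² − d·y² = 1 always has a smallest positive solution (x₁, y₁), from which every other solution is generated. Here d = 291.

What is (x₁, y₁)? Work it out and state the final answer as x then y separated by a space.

290 17

d=291: √d = [17; 17,34] (ℓ=2, even), read p_1/q_1
i=0: a=17 ⇒ p=17, q=1
i=1: a=17 ⇒ p=290, q=17
(x₁, y₁) = (290, 17);  290² − 291·17² = 1 ✓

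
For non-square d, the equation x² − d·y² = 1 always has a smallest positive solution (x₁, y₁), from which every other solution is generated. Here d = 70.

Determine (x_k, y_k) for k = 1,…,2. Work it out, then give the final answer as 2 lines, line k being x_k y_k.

[8; 2,1,2,1,2,16] for √70; ℓ=6 ⇒ convergent index 5
k=0  a_k=8  p_k/q_k = 8/1
…
k=4  a_k=1  p_k/q_k = 92/11
k=5  a_k=2  p_k/q_k = 251/30
fundamental: x₁=251, y₁=30  (since 63001 − 70·900 = 1)
(x_2, y_2) = (251·251 + 70·30·30, 251·30 + 30·251) = (126001, 15060)

251 30
126001 15060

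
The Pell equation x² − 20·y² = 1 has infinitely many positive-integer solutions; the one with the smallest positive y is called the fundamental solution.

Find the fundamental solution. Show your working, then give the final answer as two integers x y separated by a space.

√20 → a₀=4, period (2,8); ℓ=2 even so k=1
k=0  a_k=4  p_k/q_k = 4/1
k=1  a_k=2  p_k/q_k = 9/2
(x₁, y₁) = (9, 2);  9² − 20·2² = 1 ✓

9 2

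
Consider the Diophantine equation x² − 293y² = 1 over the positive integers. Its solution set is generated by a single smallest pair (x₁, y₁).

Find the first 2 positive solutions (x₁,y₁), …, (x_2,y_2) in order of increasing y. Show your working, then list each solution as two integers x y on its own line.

12320649 719780
303596783562401 17736313474440

[17; 8,1,1,8,34] for √293; ℓ=5 ⇒ convergent index 9
i=0: a=17 ⇒ p=17, q=1
i=1: a=8 ⇒ p=137, q=8
i=2: a=1 ⇒ p=154, q=9
i=3: a=1 ⇒ p=291, q=17
…
i=5: a=34 ⇒ p=84679, q=4947
i=6: a=8 ⇒ p=679914, q=39721
i=7: a=1 ⇒ p=764593, q=44668
i=8: a=1 ⇒ p=1444507, q=84389
i=9: a=8 ⇒ p=12320649, q=719780
→ (12320649, 719780).  Check: 12320649²=151798391781201, 293·719780²=151798391781200, difference 1.
(x_2, y_2) = (12320649·12320649 + 293·719780·719780, 12320649·719780 + 719780·12320649) = (303596783562401, 17736313474440)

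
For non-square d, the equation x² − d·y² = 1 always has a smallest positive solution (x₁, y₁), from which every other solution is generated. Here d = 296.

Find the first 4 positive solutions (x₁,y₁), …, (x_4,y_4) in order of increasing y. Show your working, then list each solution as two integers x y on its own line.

3699 215
27365201 1590570
202447753299 11767036645
1497708451540801 87052535509140

√296 → a₀=17, period (4,1,7,1,4,34); ℓ=6 even so k=5
a_0=17:  p_0=17·1+0=17,  q_0=17·0+1=1
a_1=4:  p_1=4·17+1=69,  q_1=4·1+0=4
a_2=1:  p_2=1·69+17=86,  q_2=1·4+1=5
…
a_4=1:  p_4=1·671+86=757,  q_4=1·39+5=44
a_5=4:  p_5=4·757+671=3699,  q_5=4·44+39=215
(x₁, y₁) = (3699, 215);  3699² − 296·215² = 1 ✓
k=2:  x_2 = 3699·3699+296·215·215 = 27365201,  y_2 = 3699·215+215·3699 = 1590570
k=3:  x_3 = 3699·27365201+296·215·1590570 = 202447753299,  y_3 = 3699·1590570+215·27365201 = 11767036645
k=4:  x_4 = 3699·202447753299+296·215·11767036645 = 1497708451540801,  y_4 = 3699·11767036645+215·202447753299 = 87052535509140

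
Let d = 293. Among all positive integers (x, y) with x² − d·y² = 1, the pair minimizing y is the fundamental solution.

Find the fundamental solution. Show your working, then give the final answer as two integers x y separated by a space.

12320649 719780

√293 = [17; 8,1,1,8,34, …], period ℓ=5 (odd) → k=9
step 0: (17, 1)  from 17·(1,0) + (0,1)
step 1: (137, 8)  from 8·(17,1) + (1,0)
step 2: (154, 9)  from 1·(137,8) + (17,1)
step 3: (291, 17)  from 1·(154,9) + (137,8)
…
step 5: (84679, 4947)  from 34·(2482,145) + (291,17)
…
step 7: (764593, 44668)  from 1·(679914,39721) + (84679,4947)
step 8: (1444507, 84389)  from 1·(764593,44668) + (679914,39721)
step 9: (12320649, 719780)  from 8·(1444507,84389) + (764593,44668)
(x₁, y₁) = (12320649, 719780);  12320649² − 293·719780² = 1 ✓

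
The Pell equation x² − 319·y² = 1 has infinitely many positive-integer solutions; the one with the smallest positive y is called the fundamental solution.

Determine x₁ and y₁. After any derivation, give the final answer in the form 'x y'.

√319 = [17; 1,6,5,1,4,…,6,1,34, …], period ℓ=14 (even) → k=13
i=0: a=17 ⇒ p=17, q=1
i=1: a=1 ⇒ p=18, q=1
i=2: a=6 ⇒ p=125, q=7
i=3: a=5 ⇒ p=643, q=36
…
i=5: a=4 ⇒ p=3715, q=208
i=6: a=3 ⇒ p=11913, q=667
i=7: a=1 ⇒ p=15628, q=875
i=8: a=3 ⇒ p=58797, q=3292
i=9: a=4 ⇒ p=250816, q=14043
i=10: a=1 ⇒ p=309613, q=17335
…
i=12: a=6 ⇒ p=11102899, q=621643
i=13: a=1 ⇒ p=12901780, q=722361
(x₁, y₁) = (12901780, 722361);  12901780² − 319·722361² = 1 ✓

12901780 722361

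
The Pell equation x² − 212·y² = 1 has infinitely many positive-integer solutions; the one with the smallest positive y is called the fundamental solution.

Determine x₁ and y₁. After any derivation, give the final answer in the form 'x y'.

66249 4550

[14; 1,1,3,1,1,…,1,1,28] for √212; ℓ=14 ⇒ convergent index 13
a_0=14:  p_0=14·1+0=14,  q_0=14·0+1=1
a_1=1:  p_1=1·14+1=15,  q_1=1·1+0=1
a_2=1:  p_2=1·15+14=29,  q_2=1·1+1=2
…
a_5=1:  p_5=1·131+102=233,  q_5=1·9+7=16
a_6=1:  p_6=1·233+131=364,  q_6=1·16+9=25
…
a_12=1:  p_12=1·29135+7979=37114,  q_12=1·2001+548=2549
a_13=1:  p_13=1·37114+29135=66249,  q_13=1·2549+2001=4550
(x₁, y₁) = (66249, 4550);  66249² − 212·4550² = 1 ✓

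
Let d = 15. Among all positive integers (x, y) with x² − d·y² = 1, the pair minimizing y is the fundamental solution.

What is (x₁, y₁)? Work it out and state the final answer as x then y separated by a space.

√15 → a₀=3, period (1,6); ℓ=2 even so k=1
step 0: (3, 1)  from 3·(1,0) + (0,1)
step 1: (4, 1)  from 1·(3,1) + (1,0)
→ (4, 1).  Check: 4²=16, 15·1²=15, difference 1.

4 1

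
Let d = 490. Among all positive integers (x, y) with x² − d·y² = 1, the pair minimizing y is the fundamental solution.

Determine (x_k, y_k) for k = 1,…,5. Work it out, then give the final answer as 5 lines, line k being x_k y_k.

√490 = [22; 7,2,1,4,4,4,1,2,7,44, …], period ℓ=10 (even) → k=9
i=0: a=22 ⇒ p=22, q=1
…
i=7: a=1 ⇒ p=50315, q=2273
i=8: a=2 ⇒ p=141338, q=6385
i=9: a=7 ⇒ p=1039681, q=46968
→ (1039681, 46968).  Check: 1039681²=1080936581761, 490·46968²=1080936581760, difference 1.
n=2: (1039681,46968)∘(1039681,46968) = (1039681·1039681+490·46968·46968, 1039681·46968+46968·1039681) = (2161873163521,97663474416)
n=3: (2161873163521,97663474416)∘(1039681,46968) = (1039681·2161873163521+490·46968·97663474416, 1039681·97663474416+46968·2161873163521) = (4495316905044313921,203077717488555624)
n=4: (4495316905044313921,203077717488555624)∘(1039681,46968) = (1039681·4495316905044313921+490·46968·203077717488555624, 1039681·203077717488555624+46968·4495316905044313921) = (9347391150304592810234881,422272088792340335957472)
n=5: (9347391150304592810234881,422272088792340335957472)∘(1039681,46968) = (1039681·9347391150304592810234881+490·46968·422272088792340335957472, 1039681·422272088792340335957472+46968·9347391150304592810234881) = (19436609957075163398170578312001,878056535095215307939712337240)

1039681 46968
2161873163521 97663474416
4495316905044313921 203077717488555624
9347391150304592810234881 422272088792340335957472
19436609957075163398170578312001 878056535095215307939712337240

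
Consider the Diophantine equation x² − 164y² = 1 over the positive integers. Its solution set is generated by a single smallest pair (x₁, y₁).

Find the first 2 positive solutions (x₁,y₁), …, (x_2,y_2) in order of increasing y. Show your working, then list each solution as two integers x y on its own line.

2049 160
8396801 655680

[12; 1,4,6,4,1,24] for √164; ℓ=6 ⇒ convergent index 5
i=0: a=12 ⇒ p=12, q=1
i=1: a=1 ⇒ p=13, q=1
i=2: a=4 ⇒ p=64, q=5
i=3: a=6 ⇒ p=397, q=31
i=4: a=4 ⇒ p=1652, q=129
i=5: a=1 ⇒ p=2049, q=160
→ (2049, 160).  Check: 2049²=4198401, 164·160²=4198400, difference 1.
n=2: (2049,160)∘(2049,160) = (2049·2049+164·160·160, 2049·160+160·2049) = (8396801,655680)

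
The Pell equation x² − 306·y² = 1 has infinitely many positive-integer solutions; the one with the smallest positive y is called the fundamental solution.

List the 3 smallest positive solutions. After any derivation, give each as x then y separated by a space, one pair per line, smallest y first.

35 2
2449 140
171395 9798

√306 → a₀=17, period (2,34); ℓ=2 even so k=1
a_0=17:  p_0=17·1+0=17,  q_0=17·0+1=1
a_1=2:  p_1=2·17+1=35,  q_1=2·1+0=2
fundamental: x₁=35, y₁=2  (since 1225 − 306·4 = 1)
(x_2, y_2) = (35·35 + 306·2·2, 35·2 + 2·35) = (2449, 140)
(x_3, y_3) = (35·2449 + 306·2·140, 35·140 + 2·2449) = (171395, 9798)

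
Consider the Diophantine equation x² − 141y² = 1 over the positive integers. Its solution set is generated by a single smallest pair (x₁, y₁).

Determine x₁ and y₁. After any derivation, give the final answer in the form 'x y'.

√141 = [11; 1,6,1,22, …], period ℓ=4 (even) → k=3
k=0  a_k=11  p_k/q_k = 11/1
k=1  a_k=1  p_k/q_k = 12/1
k=2  a_k=6  p_k/q_k = 83/7
k=3  a_k=1  p_k/q_k = 95/8
→ (95, 8).  Check: 95²=9025, 141·8²=9024, difference 1.

95 8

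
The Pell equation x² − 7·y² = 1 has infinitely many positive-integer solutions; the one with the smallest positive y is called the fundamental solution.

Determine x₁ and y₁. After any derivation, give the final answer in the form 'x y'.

8 3

√7 → a₀=2, period (1,1,1,4); ℓ=4 even so k=3
a_0=2:  p_0=2·1+0=2,  q_0=2·0+1=1
a_1=1:  p_1=1·2+1=3,  q_1=1·1+0=1
a_2=1:  p_2=1·3+2=5,  q_2=1·1+1=2
a_3=1:  p_3=1·5+3=8,  q_3=1·2+1=3
(x₁, y₁) = (8, 3);  8² − 7·3² = 1 ✓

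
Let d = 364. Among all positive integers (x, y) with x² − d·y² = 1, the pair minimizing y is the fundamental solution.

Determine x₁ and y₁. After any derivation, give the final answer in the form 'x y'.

4954951 259710

√364 = [19; 12,1,2,3,1,8,1,3,2,1,12,38, …], period ℓ=12 (even) → k=11
k=0  a_k=19  p_k/q_k = 19/1
k=1  a_k=12  p_k/q_k = 229/12
k=2  a_k=1  p_k/q_k = 248/13
k=3  a_k=2  p_k/q_k = 725/38
…
k=5  a_k=1  p_k/q_k = 3148/165
k=6  a_k=8  p_k/q_k = 27607/1447
k=7  a_k=1  p_k/q_k = 30755/1612
k=8  a_k=3  p_k/q_k = 119872/6283
k=9  a_k=2  p_k/q_k = 270499/14178
k=10  a_k=1  p_k/q_k = 390371/20461
k=11  a_k=12  p_k/q_k = 4954951/259710
fundamental: x₁=4954951, y₁=259710  (since 24551539412401 − 364·67449284100 = 1)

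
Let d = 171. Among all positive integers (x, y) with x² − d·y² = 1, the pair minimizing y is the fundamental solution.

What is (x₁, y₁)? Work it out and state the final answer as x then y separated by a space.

170 13

√171 = [13; 13,26, …], period ℓ=2 (even) → k=1
step 0: (13, 1)  from 13·(1,0) + (0,1)
step 1: (170, 13)  from 13·(13,1) + (1,0)
→ (170, 13).  Check: 170²=28900, 171·13²=28899, difference 1.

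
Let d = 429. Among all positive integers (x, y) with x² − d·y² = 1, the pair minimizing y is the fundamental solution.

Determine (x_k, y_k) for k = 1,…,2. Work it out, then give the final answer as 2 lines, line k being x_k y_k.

√429 → a₀=20, period (1,2,2,9,1,12,1,9,2,2,1,40); ℓ=12 even so k=11
k=0  a_k=20  p_k/q_k = 20/1
…
k=3  a_k=2  p_k/q_k = 145/7
…
k=8  a_k=9  p_k/q_k = 208718/10077
k=9  a_k=2  p_k/q_k = 438459/21169
k=10  a_k=2  p_k/q_k = 1085636/52415
k=11  a_k=1  p_k/q_k = 1524095/73584
→ (1524095, 73584).  Check: 1524095²=2322865569025, 429·73584²=2322865569024, difference 1.
k=2:  x_2 = 1524095·1524095+429·73584·73584 = 4645731138049,  y_2 = 1524095·73584+73584·1524095 = 224298012960

1524095 73584
4645731138049 224298012960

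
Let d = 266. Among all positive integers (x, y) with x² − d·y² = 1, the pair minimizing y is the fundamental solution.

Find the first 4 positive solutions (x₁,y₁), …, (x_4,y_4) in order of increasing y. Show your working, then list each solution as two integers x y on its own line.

685 42
938449 57540
1285674445 78829758
1761373051201 107996710920

d=266: √d = [16; 3,4,3,32] (ℓ=4, even), read p_3/q_3
i=0: a=16 ⇒ p=16, q=1
…
i=2: a=4 ⇒ p=212, q=13
i=3: a=3 ⇒ p=685, q=42
fundamental: x₁=685, y₁=42  (since 469225 − 266·1764 = 1)
n=2: (685,42)∘(685,42) = (685·685+266·42·42, 685·42+42·685) = (938449,57540)
n=3: (938449,57540)∘(685,42) = (685·938449+266·42·57540, 685·57540+42·938449) = (1285674445,78829758)
n=4: (1285674445,78829758)∘(685,42) = (685·1285674445+266·42·78829758, 685·78829758+42·1285674445) = (1761373051201,107996710920)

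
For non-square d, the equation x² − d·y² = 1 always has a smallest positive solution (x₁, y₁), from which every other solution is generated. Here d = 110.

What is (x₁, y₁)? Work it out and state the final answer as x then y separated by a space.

21 2

d=110: √d = [10; 2,20] (ℓ=2, even), read p_1/q_1
k=0  a_k=10  p_k/q_k = 10/1
k=1  a_k=2  p_k/q_k = 21/2
(x₁, y₁) = (21, 2);  21² − 110·2² = 1 ✓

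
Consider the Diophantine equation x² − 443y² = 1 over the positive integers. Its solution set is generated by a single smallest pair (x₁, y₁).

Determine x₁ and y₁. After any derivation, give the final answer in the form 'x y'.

d=443: √d = [21; 21,42] (ℓ=2, even), read p_1/q_1
k=0  a_k=21  p_k/q_k = 21/1
k=1  a_k=21  p_k/q_k = 442/21
fundamental: x₁=442, y₁=21  (since 195364 − 443·441 = 1)

442 21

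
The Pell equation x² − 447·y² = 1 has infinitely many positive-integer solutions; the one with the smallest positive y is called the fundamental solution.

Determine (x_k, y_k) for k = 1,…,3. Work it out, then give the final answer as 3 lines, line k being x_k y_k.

√447 → a₀=21, period (7,42); ℓ=2 even so k=1
step 0: (21, 1)  from 21·(1,0) + (0,1)
step 1: (148, 7)  from 7·(21,1) + (1,0)
(x₁, y₁) = (148, 7);  148² − 447·7² = 1 ✓
(x_2, y_2) = (148·148 + 447·7·7, 148·7 + 7·148) = (43807, 2072)
(x_3, y_3) = (148·43807 + 447·7·2072, 148·2072 + 7·43807) = (12966724, 613305)

148 7
43807 2072
12966724 613305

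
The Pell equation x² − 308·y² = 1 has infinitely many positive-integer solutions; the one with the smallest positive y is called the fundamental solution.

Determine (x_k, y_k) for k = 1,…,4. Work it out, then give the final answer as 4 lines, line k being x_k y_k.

351 20
246401 14040
172973151 9856060
121426905601 6918940080

√308 = [17; 1,1,4,1,1,34, …], period ℓ=6 (even) → k=5
k=0  a_k=17  p_k/q_k = 17/1
k=1  a_k=1  p_k/q_k = 18/1
k=2  a_k=1  p_k/q_k = 35/2
k=3  a_k=4  p_k/q_k = 158/9
k=4  a_k=1  p_k/q_k = 193/11
k=5  a_k=1  p_k/q_k = 351/20
(x₁, y₁) = (351, 20);  351² − 308·20² = 1 ✓
(351+20√308)^2 = 246401 + 14040√308
(351+20√308)^3 = 172973151 + 9856060√308
(351+20√308)^4 = 121426905601 + 6918940080√308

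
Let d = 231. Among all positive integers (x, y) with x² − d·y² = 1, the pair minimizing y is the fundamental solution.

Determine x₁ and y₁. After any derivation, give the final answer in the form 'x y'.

76 5

√231 → a₀=15, period (5,30); ℓ=2 even so k=1
a_0=15:  p_0=15·1+0=15,  q_0=15·0+1=1
a_1=5:  p_1=5·15+1=76,  q_1=5·1+0=5
→ (76, 5).  Check: 76²=5776, 231·5²=5775, difference 1.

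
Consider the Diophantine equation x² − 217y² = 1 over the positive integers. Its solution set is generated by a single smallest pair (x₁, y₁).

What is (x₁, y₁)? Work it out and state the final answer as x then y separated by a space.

3844063 260952

[14; 1,2,1,2,1,…,2,1,28] for √217; ℓ=16 ⇒ convergent index 15
k=0  a_k=14  p_k/q_k = 14/1
…
k=3  a_k=1  p_k/q_k = 59/4
k=4  a_k=2  p_k/q_k = 162/11
k=5  a_k=1  p_k/q_k = 221/15
…
k=8  a_k=4  p_k/q_k = 15055/1022
k=9  a_k=9  p_k/q_k = 139163/9447
…
k=11  a_k=1  p_k/q_k = 293381/19916
…
k=14  a_k=2  p_k/q_k = 2809702/190735
k=15  a_k=1  p_k/q_k = 3844063/260952
fundamental: x₁=3844063, y₁=260952  (since 14776820347969 − 217·68095946304 = 1)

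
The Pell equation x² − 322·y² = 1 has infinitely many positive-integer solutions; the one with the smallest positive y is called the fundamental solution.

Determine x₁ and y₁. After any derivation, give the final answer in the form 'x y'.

√322 → a₀=17, period (1,16,1,34); ℓ=4 even so k=3
step 0: (17, 1)  from 17·(1,0) + (0,1)
step 1: (18, 1)  from 1·(17,1) + (1,0)
step 2: (305, 17)  from 16·(18,1) + (17,1)
step 3: (323, 18)  from 1·(305,17) + (18,1)
(x₁, y₁) = (323, 18);  323² − 322·18² = 1 ✓

323 18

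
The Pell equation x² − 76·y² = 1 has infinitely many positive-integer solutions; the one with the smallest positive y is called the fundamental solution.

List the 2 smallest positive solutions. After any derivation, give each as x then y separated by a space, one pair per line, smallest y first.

√76 = [8; 1,2,1,1,5,4,5,1,1,2,1,16, …], period ℓ=12 (even) → k=11
step 0: (8, 1)  from 8·(1,0) + (0,1)
step 1: (9, 1)  from 1·(8,1) + (1,0)
step 2: (26, 3)  from 2·(9,1) + (8,1)
…
step 5: (340, 39)  from 5·(61,7) + (35,4)
step 6: (1421, 163)  from 4·(340,39) + (61,7)
…
step 8: (8866, 1017)  from 1·(7445,854) + (1421,163)
…
step 10: (41488, 4759)  from 2·(16311,1871) + (8866,1017)
step 11: (57799, 6630)  from 1·(41488,4759) + (16311,1871)
(x₁, y₁) = (57799, 6630);  57799² − 76·6630² = 1 ✓
k=2:  x_2 = 57799·57799+76·6630·6630 = 6681448801,  y_2 = 57799·6630+6630·57799 = 766414740

57799 6630
6681448801 766414740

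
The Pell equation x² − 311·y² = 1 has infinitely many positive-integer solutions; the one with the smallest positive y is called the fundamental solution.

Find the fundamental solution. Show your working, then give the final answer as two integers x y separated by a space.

16883880 957397

√311 → a₀=17, period (1,1,1,2,1,…,1,1,34); ℓ=16 even so k=15
a_0=17:  p_0=17·1+0=17,  q_0=17·0+1=1
a_1=1:  p_1=1·17+1=18,  q_1=1·1+0=1
…
a_3=1:  p_3=1·35+18=53,  q_3=1·2+1=3
a_4=2:  p_4=2·53+35=141,  q_4=2·3+2=8
…
a_7=3:  p_7=3·1305+194=4109,  q_7=3·74+11=233
a_8=17:  p_8=17·4109+1305=71158,  q_8=17·233+74=4035
a_9=3:  p_9=3·71158+4109=217583,  q_9=3·4035+233=12338
a_10=6:  p_10=6·217583+71158=1376656,  q_10=6·12338+4035=78063
…
a_13=1:  p_13=1·4565134+1594239=6159373,  q_13=1·258865+90401=349266
a_14=1:  p_14=1·6159373+4565134=10724507,  q_14=1·349266+258865=608131
a_15=1:  p_15=1·10724507+6159373=16883880,  q_15=1·608131+349266=957397
(x₁, y₁) = (16883880, 957397);  16883880² − 311·957397² = 1 ✓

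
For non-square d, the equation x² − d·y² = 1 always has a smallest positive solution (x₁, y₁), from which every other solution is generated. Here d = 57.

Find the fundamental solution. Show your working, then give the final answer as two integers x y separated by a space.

d=57: √d = [7; 1,1,4,1,1,14] (ℓ=6, even), read p_5/q_5
step 0: (7, 1)  from 7·(1,0) + (0,1)
step 1: (8, 1)  from 1·(7,1) + (1,0)
step 2: (15, 2)  from 1·(8,1) + (7,1)
…
step 4: (83, 11)  from 1·(68,9) + (15,2)
step 5: (151, 20)  from 1·(83,11) + (68,9)
(x₁, y₁) = (151, 20);  151² − 57·20² = 1 ✓

151 20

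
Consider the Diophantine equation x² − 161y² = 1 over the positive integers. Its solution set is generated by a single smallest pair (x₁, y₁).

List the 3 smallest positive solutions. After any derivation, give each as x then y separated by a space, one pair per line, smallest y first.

√161 → a₀=12, period (1,2,4,1,2,1,4,2,1,24); ℓ=10 even so k=9
step 0: (12, 1)  from 12·(1,0) + (0,1)
step 1: (13, 1)  from 1·(12,1) + (1,0)
step 2: (38, 3)  from 2·(13,1) + (12,1)
…
step 4: (203, 16)  from 1·(165,13) + (38,3)
step 5: (571, 45)  from 2·(203,16) + (165,13)
…
step 7: (3667, 289)  from 4·(774,61) + (571,45)
step 8: (8108, 639)  from 2·(3667,289) + (774,61)
step 9: (11775, 928)  from 1·(8108,639) + (3667,289)
fundamental: x₁=11775, y₁=928  (since 138650625 − 161·861184 = 1)
(x_2, y_2) = (11775·11775 + 161·928·928, 11775·928 + 928·11775) = (277301249, 21854400)
(x_3, y_3) = (11775·277301249 + 161·928·21854400, 11775·21854400 + 928·277301249) = (6530444402175, 514671119072)

11775 928
277301249 21854400
6530444402175 514671119072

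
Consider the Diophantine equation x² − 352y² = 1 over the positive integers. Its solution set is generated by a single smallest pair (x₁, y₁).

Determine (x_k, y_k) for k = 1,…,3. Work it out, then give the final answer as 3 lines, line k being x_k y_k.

√352 = [18; 1,3,5,9,5,3,1,36, …], period ℓ=8 (even) → k=7
step 0: (18, 1)  from 18·(1,0) + (0,1)
step 1: (19, 1)  from 1·(18,1) + (1,0)
step 2: (75, 4)  from 3·(19,1) + (18,1)
…
step 6: (59118, 3151)  from 3·(18499,986) + (3621,193)
step 7: (77617, 4137)  from 1·(59118,3151) + (18499,986)
→ (77617, 4137).  Check: 77617²=6024398689, 352·4137²=6024398688, difference 1.
(77617+4137√352)^2 = 12048797377 + 642203058√352
(77617+4137√352)^3 = 1870383011943601 + 99691749501435√352

77617 4137
12048797377 642203058
1870383011943601 99691749501435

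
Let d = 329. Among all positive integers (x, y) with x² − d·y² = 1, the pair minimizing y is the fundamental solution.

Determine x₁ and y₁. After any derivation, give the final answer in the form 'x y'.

√329 → a₀=18, period (7,4,2,1,1,4,1,1,2,4,7,36); ℓ=12 even so k=11
k=0  a_k=18  p_k/q_k = 18/1
…
k=2  a_k=4  p_k/q_k = 526/29
k=3  a_k=2  p_k/q_k = 1179/65
…
k=7  a_k=1  p_k/q_k = 16125/889
…
k=9  a_k=2  p_k/q_k = 74857/4127
k=10  a_k=4  p_k/q_k = 328794/18127
k=11  a_k=7  p_k/q_k = 2376415/131016
(x₁, y₁) = (2376415, 131016);  2376415² − 329·131016² = 1 ✓

2376415 131016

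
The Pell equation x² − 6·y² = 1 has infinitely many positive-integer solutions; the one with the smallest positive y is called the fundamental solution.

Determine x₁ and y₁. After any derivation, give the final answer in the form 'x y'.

5 2

d=6: √d = [2; 2,4] (ℓ=2, even), read p_1/q_1
a_0=2:  p_0=2·1+0=2,  q_0=2·0+1=1
a_1=2:  p_1=2·2+1=5,  q_1=2·1+0=2
fundamental: x₁=5, y₁=2  (since 25 − 6·4 = 1)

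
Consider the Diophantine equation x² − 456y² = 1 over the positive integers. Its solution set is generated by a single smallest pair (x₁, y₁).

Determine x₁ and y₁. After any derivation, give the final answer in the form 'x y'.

[21; 2,1,4,1,2,42] for √456; ℓ=6 ⇒ convergent index 5
k=0  a_k=21  p_k/q_k = 21/1
k=1  a_k=2  p_k/q_k = 43/2
…
k=3  a_k=4  p_k/q_k = 299/14
k=4  a_k=1  p_k/q_k = 363/17
k=5  a_k=2  p_k/q_k = 1025/48
(x₁, y₁) = (1025, 48);  1025² − 456·48² = 1 ✓

1025 48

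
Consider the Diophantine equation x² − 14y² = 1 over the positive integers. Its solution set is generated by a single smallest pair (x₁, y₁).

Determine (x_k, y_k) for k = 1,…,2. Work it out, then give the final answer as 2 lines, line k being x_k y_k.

d=14: √d = [3; 1,2,1,6] (ℓ=4, even), read p_3/q_3
k=0  a_k=3  p_k/q_k = 3/1
…
k=2  a_k=2  p_k/q_k = 11/3
k=3  a_k=1  p_k/q_k = 15/4
(x₁, y₁) = (15, 4);  15² − 14·4² = 1 ✓
(x_2, y_2) = (15·15 + 14·4·4, 15·4 + 4·15) = (449, 120)

15 4
449 120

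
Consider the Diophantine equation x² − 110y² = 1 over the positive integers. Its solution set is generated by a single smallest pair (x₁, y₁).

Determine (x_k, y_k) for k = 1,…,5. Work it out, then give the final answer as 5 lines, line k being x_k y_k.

21 2
881 84
36981 3526
1552321 148008
65160501 6212810

d=110: √d = [10; 2,20] (ℓ=2, even), read p_1/q_1
k=0  a_k=10  p_k/q_k = 10/1
k=1  a_k=2  p_k/q_k = 21/2
fundamental: x₁=21, y₁=2  (since 441 − 110·4 = 1)
(21+2√110)^2 = 881 + 84√110
(21+2√110)^3 = 36981 + 3526√110
(21+2√110)^4 = 1552321 + 148008√110
(21+2√110)^5 = 65160501 + 6212810√110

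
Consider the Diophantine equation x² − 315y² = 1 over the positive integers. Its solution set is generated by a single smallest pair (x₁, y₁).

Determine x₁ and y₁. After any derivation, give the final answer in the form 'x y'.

71 4

[17; 1,2,1,34] for √315; ℓ=4 ⇒ convergent index 3
a_0=17:  p_0=17·1+0=17,  q_0=17·0+1=1
…
a_2=2:  p_2=2·18+17=53,  q_2=2·1+1=3
a_3=1:  p_3=1·53+18=71,  q_3=1·3+1=4
→ (71, 4).  Check: 71²=5041, 315·4²=5040, difference 1.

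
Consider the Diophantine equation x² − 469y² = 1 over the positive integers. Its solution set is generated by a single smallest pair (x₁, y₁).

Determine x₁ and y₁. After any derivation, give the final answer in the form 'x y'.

√469 → a₀=21, period (1,1,1,10,6,10,1,1,1,42); ℓ=10 even so k=9
i=0: a=21 ⇒ p=21, q=1
i=1: a=1 ⇒ p=22, q=1
…
i=4: a=10 ⇒ p=693, q=32
…
i=8: a=1 ⇒ p=90069, q=4159
i=9: a=1 ⇒ p=137215, q=6336
(x₁, y₁) = (137215, 6336);  137215² − 469·6336² = 1 ✓

137215 6336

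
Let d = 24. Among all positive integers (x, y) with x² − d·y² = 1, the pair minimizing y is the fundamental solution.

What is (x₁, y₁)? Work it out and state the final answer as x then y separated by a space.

5 1

√24 → a₀=4, period (1,8); ℓ=2 even so k=1
a_0=4:  p_0=4·1+0=4,  q_0=4·0+1=1
a_1=1:  p_1=1·4+1=5,  q_1=1·1+0=1
fundamental: x₁=5, y₁=1  (since 25 − 24·1 = 1)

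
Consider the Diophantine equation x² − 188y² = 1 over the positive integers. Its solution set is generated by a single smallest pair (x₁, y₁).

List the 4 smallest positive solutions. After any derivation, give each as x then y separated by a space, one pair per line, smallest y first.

√188 = [13; 1,2,2,6,2,2,1,26, …], period ℓ=8 (even) → k=7
step 0: (13, 1)  from 13·(1,0) + (0,1)
…
step 2: (41, 3)  from 2·(14,1) + (13,1)
…
step 4: (617, 45)  from 6·(96,7) + (41,3)
…
step 6: (3277, 239)  from 2·(1330,97) + (617,45)
step 7: (4607, 336)  from 1·(3277,239) + (1330,97)
fundamental: x₁=4607, y₁=336  (since 21224449 − 188·112896 = 1)
(x_2, y_2) = (4607·4607 + 188·336·336, 4607·336 + 336·4607) = (42448897, 3095904)
(x_3, y_3) = (4607·42448897 + 188·336·3095904, 4607·3095904 + 336·42448897) = (391124132351, 28525659120)
(x_4, y_4) = (4607·391124132351 + 188·336·28525659120, 4607·28525659120 + 336·391124132351) = (3603817713033217, 262835420035776)

4607 336
42448897 3095904
391124132351 28525659120
3603817713033217 262835420035776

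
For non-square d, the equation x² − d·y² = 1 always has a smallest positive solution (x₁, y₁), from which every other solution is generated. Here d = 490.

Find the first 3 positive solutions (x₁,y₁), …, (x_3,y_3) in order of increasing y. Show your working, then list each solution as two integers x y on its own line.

√490 → a₀=22, period (7,2,1,4,4,4,1,2,7,44); ℓ=10 even so k=9
step 0: (22, 1)  from 22·(1,0) + (0,1)
step 1: (155, 7)  from 7·(22,1) + (1,0)
step 2: (332, 15)  from 2·(155,7) + (22,1)
step 3: (487, 22)  from 1·(332,15) + (155,7)
step 4: (2280, 103)  from 4·(487,22) + (332,15)
…
step 8: (141338, 6385)  from 2·(50315,2273) + (40708,1839)
step 9: (1039681, 46968)  from 7·(141338,6385) + (50315,2273)
(x₁, y₁) = (1039681, 46968);  1039681² − 490·46968² = 1 ✓
(x_2, y_2) = (1039681·1039681 + 490·46968·46968, 1039681·46968 + 46968·1039681) = (2161873163521, 97663474416)
(x_3, y_3) = (1039681·2161873163521 + 490·46968·97663474416, 1039681·97663474416 + 46968·2161873163521) = (4495316905044313921, 203077717488555624)

1039681 46968
2161873163521 97663474416
4495316905044313921 203077717488555624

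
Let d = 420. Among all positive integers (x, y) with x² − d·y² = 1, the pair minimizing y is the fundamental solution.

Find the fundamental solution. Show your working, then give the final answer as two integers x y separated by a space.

√420 → a₀=20, period (2,40); ℓ=2 even so k=1
i=0: a=20 ⇒ p=20, q=1
i=1: a=2 ⇒ p=41, q=2
fundamental: x₁=41, y₁=2  (since 1681 − 420·4 = 1)

41 2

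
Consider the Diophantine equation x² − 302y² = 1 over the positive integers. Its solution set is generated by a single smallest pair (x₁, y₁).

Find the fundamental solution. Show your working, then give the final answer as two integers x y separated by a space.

[17; 2,1,1,1,4,…,1,2,34] for √302; ℓ=16 ⇒ convergent index 15
k=0  a_k=17  p_k/q_k = 17/1
k=1  a_k=2  p_k/q_k = 35/2
…
k=3  a_k=1  p_k/q_k = 87/5
…
k=8  a_k=16  p_k/q_k = 34513/1986
k=9  a_k=1  p_k/q_k = 36581/2105
k=10  a_k=2  p_k/q_k = 107675/6196
k=11  a_k=4  p_k/q_k = 467281/26889
…
k=14  a_k=1  p_k/q_k = 1617193/93059
k=15  a_k=2  p_k/q_k = 4276623/246092
(x₁, y₁) = (4276623, 246092);  4276623² − 302·246092² = 1 ✓

4276623 246092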